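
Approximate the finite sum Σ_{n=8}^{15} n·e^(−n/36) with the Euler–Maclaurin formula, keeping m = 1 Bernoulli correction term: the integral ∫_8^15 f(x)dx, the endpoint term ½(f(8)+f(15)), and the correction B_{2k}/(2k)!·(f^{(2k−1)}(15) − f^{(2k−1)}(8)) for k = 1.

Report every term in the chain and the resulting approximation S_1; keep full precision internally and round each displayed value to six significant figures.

Integral: ∫_8^15 x·e^(−x/36) dx = 58.0022.
½[f(8) + f(15)] = ½[6.40590 + 9.88861] = 8.14725.
Running total after boundary: 66.1495.
k=1: B_{2}/(2)! × [f^{(1)}(15) − f^{(1)}(8)] = 1/12 × (0.384557 − 0.622796) = -0.0198532.

S_1 ≈ 66.1297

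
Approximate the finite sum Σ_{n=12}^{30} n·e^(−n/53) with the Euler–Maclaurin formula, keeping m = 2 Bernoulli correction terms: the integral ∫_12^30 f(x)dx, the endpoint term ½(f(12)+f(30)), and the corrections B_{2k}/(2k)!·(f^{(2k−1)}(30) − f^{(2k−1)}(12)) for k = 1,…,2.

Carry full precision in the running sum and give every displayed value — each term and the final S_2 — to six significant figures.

∫_12^30 x·e^(−x/53) dx evaluates to 249.375.
Endpoint term: (f(12) + f(30))/2 = (9.56864 + 17.0331)/2 = 13.3009.
Running total after boundary: 262.676.
Order-1 term: 1/12 · (0.246391 − 0.616847) = -0.0308713.
Running total after k=1: 262.645.
Order-2 term: −1/720 · (0.000491966 − 0.000787334) = 4.10233e-07.

S_2 ≈ 262.645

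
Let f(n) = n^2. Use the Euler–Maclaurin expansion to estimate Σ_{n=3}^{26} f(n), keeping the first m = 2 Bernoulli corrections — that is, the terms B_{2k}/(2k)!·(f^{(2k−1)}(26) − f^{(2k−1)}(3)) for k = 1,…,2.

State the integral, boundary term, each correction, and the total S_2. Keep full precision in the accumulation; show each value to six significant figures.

The integral term ∫_3^26 x^2 dx = 5849.67.
½[f(3) + f(26)] = ½[9.00000 + 676.000] = 342.500.
Integral + boundary = 6192.17.
k=1: B_{2}/(2)! × [f^{(1)}(26) − f^{(1)}(3)] = 1/12 × (52.0000 − 6.00000) = 3.83333.
After k=1: 6196.00.
k=2: B_{4}/(4)! × [f^{(3)}(26) − f^{(3)}(3)] = −1/720 × (0.00000 − 0.00000) = 0.00000.

S_2 ≈ 6196.00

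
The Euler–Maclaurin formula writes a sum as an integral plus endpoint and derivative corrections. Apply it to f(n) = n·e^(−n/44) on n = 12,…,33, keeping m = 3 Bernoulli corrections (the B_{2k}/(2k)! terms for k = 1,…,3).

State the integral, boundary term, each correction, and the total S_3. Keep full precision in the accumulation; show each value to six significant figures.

S_3 ≈ 287.792

∫_12^33 x·e^(−x/44) dx evaluates to 275.466.
½[f(12) + f(33)] = ½[9.13560 + 15.5881] = 12.3619.
Running total after boundary: 287.828.
Order-1 term: 1/12 · (0.118092 − 0.553673) = -0.0362984.
Partial sum through k=1: 287.792.
Order-2 term: −1/720 · (0.000548980 − 0.00107246) = 7.27050e-07.
Partial sum through k=2: 287.792.
Order-3 term: 1/30240 · (5.35621e-07 − 9.60187e-07) = -1.40399e-11.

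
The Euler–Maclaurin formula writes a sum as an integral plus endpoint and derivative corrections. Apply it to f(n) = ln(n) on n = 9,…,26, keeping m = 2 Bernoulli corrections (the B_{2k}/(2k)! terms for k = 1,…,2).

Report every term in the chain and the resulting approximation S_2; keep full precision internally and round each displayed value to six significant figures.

∫_9^26 ln(x) dx evaluates to 47.9355.
Endpoint term: (f(9) + f(26))/2 = (2.19722 + 3.25810)/2 = 2.72766.
Integral + boundary = 50.6631.
Correction k=1: B_{2}/2! · (f^{(1)}(26) − f^{(1)}(9)) = 1/12 · (0.0384615 − 0.111111) = -0.00605413.
After k=1: 50.6571.
Correction k=2: B_{4}/4! · (f^{(3)}(26) − f^{(3)}(9)) = −1/720 · (0.000113792 − 0.00274348) = 3.65235e-06.

S_2 ≈ 50.6571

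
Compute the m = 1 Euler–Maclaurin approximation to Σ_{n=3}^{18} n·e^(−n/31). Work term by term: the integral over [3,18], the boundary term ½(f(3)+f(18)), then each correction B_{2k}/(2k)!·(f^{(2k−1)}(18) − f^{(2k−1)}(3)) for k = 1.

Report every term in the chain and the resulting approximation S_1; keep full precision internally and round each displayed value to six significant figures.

Integral: ∫_3^18 x·e^(−x/31) dx = 106.843.
½[f(3) + f(18)] = ½[2.72328 + 10.0717] = 6.39748.
Running total after boundary: 113.240.
Correction k=1: B_{2}/2! · (f^{(1)}(18) − f^{(1)}(3)) = 1/12 · (0.234645 − 0.819913) = -0.0487724.

S_1 ≈ 113.192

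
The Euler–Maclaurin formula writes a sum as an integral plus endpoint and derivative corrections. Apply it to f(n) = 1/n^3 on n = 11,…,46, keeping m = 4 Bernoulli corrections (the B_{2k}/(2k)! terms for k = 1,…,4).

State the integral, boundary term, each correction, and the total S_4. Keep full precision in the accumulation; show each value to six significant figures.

Integral: ∫_11^46 1/x^3 dx = 0.00389594.
Boundary: ½(f(11) + f(46)) = ½(0.000751315 + 1.02737e-05) = 0.000380794.
Running total after boundary: 0.00427673.
Order-1 term: 1/12 · (-6.70023e-07 − (-0.000204904)) = 1.70195e-05.
Running total after k=1: 0.00429375.
Order-2 term: −1/720 · (-6.33292e-09 − (-3.38684e-05)) = -4.70307e-08.
Running total after k=2: 0.00429370.
Order-3 term: 1/30240 · (-1.25701e-10 − (-1.17560e-05)) = 3.88752e-10.
Running total after k=3: 0.00429370.
Order-4 term: −1/1209600 · (-4.27715e-12 − (-6.99530e-06)) = -5.78315e-12.

S_4 ≈ 0.00429370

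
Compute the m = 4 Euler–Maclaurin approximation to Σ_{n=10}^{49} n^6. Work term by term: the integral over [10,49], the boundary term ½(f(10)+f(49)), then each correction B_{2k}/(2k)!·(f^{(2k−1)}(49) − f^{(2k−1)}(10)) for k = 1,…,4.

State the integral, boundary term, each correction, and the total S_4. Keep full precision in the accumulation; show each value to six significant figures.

The integral term ∫_10^49 x^6 dx = 9.68876e+10.
Endpoint term: (f(10) + f(49))/2 = (1.00000e+06 + 1.38413e+10)/2 = 6.92114e+09.
Integral + boundary = 1.03809e+11.
k=1: B_{2}/(2)! × [f^{(1)}(49) − f^{(1)}(10)] = 1/12 × (1.69485e+09 − 600000) = 1.41188e+08.
Partial sum through k=1: 1.03950e+11.
k=2: B_{4}/(4)! × [f^{(3)}(49) − f^{(3)}(10)] = −1/720 × (1.41179e+07 − 120000) = -19441.5.
Partial sum through k=2: 1.03950e+11.
k=3: B_{6}/(6)! × [f^{(5)}(49) − f^{(5)}(10)] = 1/30240 × (35280.0 − 7200.00) = 0.928571.
Partial sum through k=3: 1.03950e+11.
k=4: B_{8}/(8)! × [f^{(7)}(49) − f^{(7)}(10)] = −1/1209600 × (0.00000 − 0.00000) = 0.00000.

S_4 ≈ 1.03950e+11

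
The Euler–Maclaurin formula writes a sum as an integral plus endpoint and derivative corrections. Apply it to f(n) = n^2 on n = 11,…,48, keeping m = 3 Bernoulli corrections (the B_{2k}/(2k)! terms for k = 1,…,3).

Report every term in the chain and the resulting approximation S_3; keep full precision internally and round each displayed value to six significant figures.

S_3 ≈ 37639.0

Integral: ∫_11^48 x^2 dx = 36420.3.
Endpoint term: (f(11) + f(48))/2 = (121.000 + 2304.00)/2 = 1212.50.
Running total after boundary: 37632.8.
Order-1 term: 1/12 · (96.0000 − 22.0000) = 6.16667.
After k=1: 37639.0.
Order-2 term: −1/720 · (0.00000 − 0.00000) = 0.00000.
After k=2: 37639.0.
Order-3 term: 1/30240 · (0.00000 − 0.00000) = 0.00000.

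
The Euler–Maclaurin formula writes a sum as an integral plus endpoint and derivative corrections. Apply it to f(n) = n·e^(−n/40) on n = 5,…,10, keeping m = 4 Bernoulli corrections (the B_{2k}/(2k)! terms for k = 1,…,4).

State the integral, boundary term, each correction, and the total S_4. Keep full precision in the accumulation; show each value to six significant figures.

Integral: ∫_5^10 x·e^(−x/40) dx = 30.8929.
½[f(5) + f(10)] = ½[4.41248 + 7.78801] = 6.10025.
Running total after boundary: 36.9931.
k=1: B_{2}/(2)! × [f^{(1)}(10) − f^{(1)}(5)] = 1/12 × (0.584101 − 0.772185) = -0.0156737.
Partial sum through k=1: 36.9774.
k=2: B_{4}/(4)! × [f^{(3)}(10) − f^{(3)}(5)] = −1/720 × (0.00133856 − 0.00158574) = 3.43296e-07.
Partial sum through k=2: 36.9774.
k=3: B_{6}/(6)! × [f^{(5)}(10) − f^{(5)}(5)] = 1/30240 × (1.44504e-06 − 1.68054e-06) = -7.78755e-12.
Partial sum through k=3: 36.9774.
k=4: B_{8}/(8)! × [f^{(7)}(10) − f^{(7)}(5)] = −1/1209600 × (1.28342e-09 − 1.48124e-09) = 1.63540e-16.

S_4 ≈ 36.9774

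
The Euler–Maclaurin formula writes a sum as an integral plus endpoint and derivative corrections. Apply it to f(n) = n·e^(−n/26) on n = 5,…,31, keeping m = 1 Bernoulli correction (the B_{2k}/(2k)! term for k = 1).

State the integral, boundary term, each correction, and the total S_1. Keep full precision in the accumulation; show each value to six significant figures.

The integral term ∫_5^31 x·e^(−x/26) dx = 215.176.
Endpoint term: (f(5) + f(31))/2 = (4.12526 + 9.40912)/2 = 6.76719.
So far: 221.943.
k=1: B_{2}/(2)! × [f^{(1)}(31) − f^{(1)}(5)] = 1/12 × (-0.0583692 − 0.666389) = -0.0603965.

S_1 ≈ 221.883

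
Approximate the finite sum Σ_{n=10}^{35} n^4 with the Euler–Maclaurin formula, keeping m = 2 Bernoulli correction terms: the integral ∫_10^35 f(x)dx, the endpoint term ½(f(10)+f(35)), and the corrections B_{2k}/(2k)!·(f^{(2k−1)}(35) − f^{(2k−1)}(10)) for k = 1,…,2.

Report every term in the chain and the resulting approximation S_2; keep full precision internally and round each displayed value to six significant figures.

The integral term ∫_10^35 x^4 dx = 1.04844e+07.
½[f(10) + f(35)] = ½[10000.0 + 1.50062e+06] = 755312.
Running total after boundary: 1.12397e+07.
k=1: B_{2}/(2)! × [f^{(1)}(35) − f^{(1)}(10)] = 1/12 × (171500 − 4000.00) = 13958.3.
Running total after k=1: 1.12536e+07.
k=2: B_{4}/(4)! × [f^{(3)}(35) − f^{(3)}(10)] = −1/720 × (840.000 − 240.000) = -0.833333.

S_2 ≈ 1.12536e+07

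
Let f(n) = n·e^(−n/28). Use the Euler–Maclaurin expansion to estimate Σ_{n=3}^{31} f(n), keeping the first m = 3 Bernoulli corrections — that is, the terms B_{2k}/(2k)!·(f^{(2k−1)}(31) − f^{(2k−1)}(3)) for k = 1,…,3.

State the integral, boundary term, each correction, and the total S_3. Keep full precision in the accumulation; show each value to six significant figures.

∫_3^31 x·e^(−x/28) dx evaluates to 233.820.
½[f(3) + f(31)] = ½[2.69519 + 10.2456] = 6.47038.
Running total after boundary: 240.290.
Order-1 term: 1/12 · (-0.0354109 − 0.802140) = -0.0697959.
Partial sum through k=1: 240.220.
Order-2 term: −1/720 · (0.000797950 − 0.00331497) = 3.49586e-06.
Partial sum through k=2: 240.220.
Order-3 term: 1/30240 · (2.09320e-06 − 7.15153e-06) = -1.67273e-10.

S_3 ≈ 240.220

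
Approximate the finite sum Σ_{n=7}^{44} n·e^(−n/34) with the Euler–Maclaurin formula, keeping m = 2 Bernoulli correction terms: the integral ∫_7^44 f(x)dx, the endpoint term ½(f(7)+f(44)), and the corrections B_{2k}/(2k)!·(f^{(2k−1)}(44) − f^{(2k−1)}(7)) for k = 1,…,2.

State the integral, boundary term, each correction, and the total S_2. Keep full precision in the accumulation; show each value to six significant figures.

Integral: ∫_7^44 x·e^(−x/34) dx = 407.598.
Boundary: ½(f(7) + f(44)) = ½(5.69750 + 12.0621) = 8.87982.
Running total after boundary: 416.478.
k=1: B_{2}/(2)! × [f^{(1)}(44) − f^{(1)}(7)] = 1/12 × (-0.0806293 − 0.646355) = -0.0605820.
After k=1: 416.418.
k=2: B_{4}/(4)! × [f^{(3)}(44) − f^{(3)}(7)] = −1/720 × (0.000404542 − 0.00196731) = 2.17051e-06.

S_2 ≈ 416.418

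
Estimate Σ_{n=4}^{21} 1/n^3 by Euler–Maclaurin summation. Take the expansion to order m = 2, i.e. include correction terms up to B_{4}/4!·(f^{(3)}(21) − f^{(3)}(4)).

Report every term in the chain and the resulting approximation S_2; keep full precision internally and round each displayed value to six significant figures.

S_2 ≈ 0.0389376

Integral: ∫_4^21 1/x^3 dx = 0.0301162.
½[f(4) + f(21)] = ½[0.0156250 + 0.000107980] = 0.00786649.
Integral + boundary = 0.0379827.
Order-1 term: 1/12 · (-1.54257e-05 − (-0.0117188)) = 0.000975277.
Running total after k=1: 0.0389580.
Order-2 term: −1/720 · (-6.99577e-07 − (-0.0146484)) = -2.03441e-05.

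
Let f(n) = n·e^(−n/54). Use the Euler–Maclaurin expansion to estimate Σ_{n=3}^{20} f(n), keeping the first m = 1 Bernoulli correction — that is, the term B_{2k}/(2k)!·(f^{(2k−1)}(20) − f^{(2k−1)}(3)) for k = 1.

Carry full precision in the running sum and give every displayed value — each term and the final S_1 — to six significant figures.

S_1 ≈ 160.796

The integral term ∫_3^20 x·e^(−x/54) dx = 152.511.
Boundary: ½(f(3) + f(20)) = ½(2.83788 + 13.8096) = 8.32372.
So far: 160.835.
Order-1 term: 1/12 · (0.434746 − 0.893406) = -0.0382217.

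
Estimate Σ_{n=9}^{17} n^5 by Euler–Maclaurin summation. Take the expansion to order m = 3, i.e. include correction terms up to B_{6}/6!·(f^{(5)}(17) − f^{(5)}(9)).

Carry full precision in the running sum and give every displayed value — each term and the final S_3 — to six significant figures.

∫_9^17 x^5 dx evaluates to 3.93435e+06.
½[f(9) + f(17)] = ½[59049.0 + 1.41986e+06] = 739453.
So far: 4.67381e+06.
Correction k=1: B_{2}/2! · (f^{(1)}(17) − f^{(1)}(9)) = 1/12 · (417605 − 32805.0) = 32066.7.
After k=1: 4.70587e+06.
Correction k=2: B_{4}/4! · (f^{(3)}(17) − f^{(3)}(9)) = −1/720 · (17340.0 − 4860.00) = -17.3333.
After k=2: 4.70586e+06.
Correction k=3: B_{6}/6! · (f^{(5)}(17) − f^{(5)}(9)) = 1/30240 · (120.000 − 120.000) = 0.00000.

S_3 ≈ 4.70586e+06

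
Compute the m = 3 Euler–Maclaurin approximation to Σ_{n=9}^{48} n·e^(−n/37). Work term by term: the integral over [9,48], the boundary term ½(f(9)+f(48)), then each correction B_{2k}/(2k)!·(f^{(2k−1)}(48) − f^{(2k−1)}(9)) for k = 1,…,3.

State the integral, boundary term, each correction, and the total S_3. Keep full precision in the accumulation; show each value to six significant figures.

S_3 ≈ 485.104

Integral: ∫_9^48 x·e^(−x/37) dx = 475.073.
½[f(9) + f(48)] = ½[7.05673 + 13.1169] = 10.0868.
Running total after boundary: 485.160.
Order-1 term: 1/12 · (-0.0812422 − 0.593358) = -0.0562167.
Partial sum through k=1: 485.104.
Order-2 term: −1/720 · (0.000339881 − 0.00157890) = 1.72087e-06.
Partial sum through k=2: 485.104.
Order-3 term: 1/30240 · (5.39887e-07 − 1.99005e-06) = -4.79553e-11.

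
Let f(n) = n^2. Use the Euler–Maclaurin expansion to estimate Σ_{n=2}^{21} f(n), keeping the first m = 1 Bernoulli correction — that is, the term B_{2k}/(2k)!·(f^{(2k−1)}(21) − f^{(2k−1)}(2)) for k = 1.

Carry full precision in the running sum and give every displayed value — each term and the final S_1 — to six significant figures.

∫_2^21 x^2 dx evaluates to 3084.33.
½[f(2) + f(21)] = ½[4.00000 + 441.000] = 222.500.
So far: 3306.83.
Correction k=1: B_{2}/2! · (f^{(1)}(21) − f^{(1)}(2)) = 1/12 · (42.0000 − 4.00000) = 3.16667.

S_1 ≈ 3310.00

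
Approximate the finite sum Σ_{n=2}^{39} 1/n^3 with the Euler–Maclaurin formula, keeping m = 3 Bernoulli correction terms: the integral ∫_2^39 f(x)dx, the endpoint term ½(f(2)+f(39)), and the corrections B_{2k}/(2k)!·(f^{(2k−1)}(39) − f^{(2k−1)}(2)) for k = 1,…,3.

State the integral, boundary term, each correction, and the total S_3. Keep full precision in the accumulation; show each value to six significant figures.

S_3 ≈ 0.201828

The integral term ∫_2^39 1/x^3 dx = 0.124671.
Boundary: ½(f(2) + f(39)) = ½(0.125000 + 1.68580e-05) = 0.0625084.
So far: 0.187180.
Order-1 term: 1/12 · (-1.29677e-06 − (-0.187500)) = 0.0156249.
Running total after k=1: 0.202805.
Order-2 term: −1/720 · (-1.70515e-08 − (-0.937500)) = -0.00130208.
Running total after k=2: 0.201503.
Order-3 term: 1/30240 · (-4.70851e-10 − (-9.84375)) = 0.000325521.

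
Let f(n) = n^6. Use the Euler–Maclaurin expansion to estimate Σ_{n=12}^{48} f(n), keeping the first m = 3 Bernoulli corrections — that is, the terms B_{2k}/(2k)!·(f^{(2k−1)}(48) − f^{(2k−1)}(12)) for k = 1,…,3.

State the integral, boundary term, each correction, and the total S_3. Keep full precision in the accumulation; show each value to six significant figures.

S_3 ≈ 9.01058e+10

The integral term ∫_12^48 x^6 dx = 8.38618e+10.
Endpoint term: (f(12) + f(48))/2 = (2.98598e+06 + 1.22306e+10)/2 = 6.11679e+09.
Integral + boundary = 8.99786e+10.
Correction k=1: B_{2}/2! · (f^{(1)}(48) − f^{(1)}(12)) = 1/12 · (1.52882e+09 − 1.49299e+06) = 1.27278e+08.
Running total after k=1: 9.01059e+10.
Correction k=2: B_{4}/4! · (f^{(3)}(48) − f^{(3)}(12)) = −1/720 · (1.32710e+07 − 207360) = -18144.0.
Running total after k=2: 9.01058e+10.
Correction k=3: B_{6}/6! · (f^{(5)}(48) − f^{(5)}(12)) = 1/30240 · (34560.0 − 8640.00) = 0.857143.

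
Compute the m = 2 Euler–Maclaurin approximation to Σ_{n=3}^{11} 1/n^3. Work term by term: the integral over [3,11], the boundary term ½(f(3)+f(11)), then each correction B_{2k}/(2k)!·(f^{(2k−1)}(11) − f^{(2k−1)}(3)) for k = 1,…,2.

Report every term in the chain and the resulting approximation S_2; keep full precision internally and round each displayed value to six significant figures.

S_2 ≈ 0.0732726

Integral: ∫_3^11 1/x^3 dx = 0.0514233.
Endpoint term: (f(3) + f(11))/2 = (0.0370370 + 0.000751315)/2 = 0.0188942.
Integral + boundary = 0.0703175.
k=1: B_{2}/(2)! × [f^{(1)}(11) − f^{(1)}(3)] = 1/12 × (-0.000204904 − (-0.0370370)) = 0.00306934.
Running total after k=1: 0.0733868.
k=2: B_{4}/(4)! × [f^{(3)}(11) − f^{(3)}(3)] = −1/720 × (-3.38684e-05 − (-0.0823045)) = -0.000114265.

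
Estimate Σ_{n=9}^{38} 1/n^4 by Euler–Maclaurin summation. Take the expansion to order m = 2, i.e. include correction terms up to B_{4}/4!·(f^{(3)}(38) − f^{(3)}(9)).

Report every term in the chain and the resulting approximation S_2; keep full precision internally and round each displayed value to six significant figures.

S_2 ≈ 0.000533226

The integral term ∫_9^38 1/x^4 dx = 0.000451173.
Endpoint term: (f(9) + f(38))/2 = (0.000152416 + 4.79585e-07)/2 = 7.64477e-05.
Integral + boundary = 0.000527620.
Order-1 term: 1/12 · (-5.04826e-08 − (-6.77404e-05)) = 5.64082e-06.
After k=1: 0.000533261.
Order-2 term: −1/720 · (-1.04881e-09 − (-2.50890e-05)) = -3.48444e-08.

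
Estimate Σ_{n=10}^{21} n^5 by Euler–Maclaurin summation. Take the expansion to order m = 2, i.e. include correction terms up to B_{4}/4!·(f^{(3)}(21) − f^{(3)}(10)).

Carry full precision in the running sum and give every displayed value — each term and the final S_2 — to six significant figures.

S_2 ≈ 1.62966e+07

∫_10^21 x^5 dx evaluates to 1.41277e+07.
Endpoint term: (f(10) + f(21))/2 = (100000 + 4.08410e+06)/2 = 2.09205e+06.
Integral + boundary = 1.62197e+07.
Order-1 term: 1/12 · (972405 − 50000.0) = 76867.1.
After k=1: 1.62966e+07.
Order-2 term: −1/720 · (26460.0 − 6000.00) = -28.4167.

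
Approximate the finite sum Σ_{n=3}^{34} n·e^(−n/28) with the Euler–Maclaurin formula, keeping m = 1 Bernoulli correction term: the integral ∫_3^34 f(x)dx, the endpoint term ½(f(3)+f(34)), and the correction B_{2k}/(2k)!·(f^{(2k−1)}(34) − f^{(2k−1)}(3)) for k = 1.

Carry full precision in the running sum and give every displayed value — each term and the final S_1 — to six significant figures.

S_1 ≈ 270.675

Integral: ∫_3^34 x·e^(−x/28) dx = 264.352.
Endpoint term: (f(3) + f(34))/2 = (2.69519 + 10.0953)/2 = 6.39527.
Running total after boundary: 270.748.
Order-1 term: 1/12 · (-0.0636261 − 0.802140) = -0.0721472.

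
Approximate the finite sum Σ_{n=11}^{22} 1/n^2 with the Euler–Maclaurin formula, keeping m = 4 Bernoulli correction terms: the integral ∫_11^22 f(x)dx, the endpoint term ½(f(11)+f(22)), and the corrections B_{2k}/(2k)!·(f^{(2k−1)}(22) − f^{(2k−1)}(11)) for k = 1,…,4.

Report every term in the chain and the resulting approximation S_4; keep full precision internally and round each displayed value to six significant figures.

The integral term ∫_11^22 1/x^2 dx = 0.0454545.
Endpoint term: (f(11) + f(22))/2 = (0.00826446 + 0.00206612)/2 = 0.00516529.
So far: 0.0506198.
k=1: B_{2}/(2)! × [f^{(1)}(22) − f^{(1)}(11)] = 1/12 × (-0.000187829 − (-0.00150263)) = 0.000109567.
Running total after k=1: 0.0507294.
k=2: B_{4}/(4)! × [f^{(3)}(22) − f^{(3)}(11)] = −1/720 × (-4.65691e-06 − (-0.000149021)) = -2.00506e-07.
Running total after k=2: 0.0507292.
k=3: B_{6}/(6)! × [f^{(5)}(22) − f^{(5)}(11)] = 1/30240 × (-2.88651e-07 − (-3.69474e-05)) = 1.21226e-09.
Running total after k=3: 0.0507292.
k=4: B_{8}/(8)! × [f^{(7)}(22) − f^{(7)}(11)] = −1/1209600 × (-3.33977e-08 − (-1.70996e-05)) = -1.41090e-11.

S_4 ≈ 0.0507292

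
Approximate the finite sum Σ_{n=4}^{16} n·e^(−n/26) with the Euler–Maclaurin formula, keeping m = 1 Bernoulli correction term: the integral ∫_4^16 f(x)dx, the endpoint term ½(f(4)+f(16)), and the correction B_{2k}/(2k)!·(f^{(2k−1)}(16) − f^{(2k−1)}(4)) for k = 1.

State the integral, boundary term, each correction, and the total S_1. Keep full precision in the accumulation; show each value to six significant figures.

The integral term ∫_4^16 x·e^(−x/26) dx = 78.6222.
Boundary: ½(f(4) + f(16)) = ½(3.42962 + 8.64693) = 6.03827.
Running total after boundary: 84.6605.
k=1: B_{2}/(2)! × [f^{(1)}(16) − f^{(1)}(4)] = 1/12 × (0.207859 − 0.725496) = -0.0431364.

S_1 ≈ 84.6174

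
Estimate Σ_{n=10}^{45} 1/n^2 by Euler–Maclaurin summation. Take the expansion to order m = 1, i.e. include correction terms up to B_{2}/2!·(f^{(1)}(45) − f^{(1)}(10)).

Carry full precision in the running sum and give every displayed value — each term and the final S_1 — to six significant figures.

S_1 ≈ 0.0831895

Integral: ∫_10^45 1/x^2 dx = 0.0777778.
Boundary: ½(f(10) + f(45)) = ½(0.0100000 + 0.000493827) = 0.00524691.
Integral + boundary = 0.0830247.
Order-1 term: 1/12 · (-2.19479e-05 − (-0.00200000)) = 0.000164838.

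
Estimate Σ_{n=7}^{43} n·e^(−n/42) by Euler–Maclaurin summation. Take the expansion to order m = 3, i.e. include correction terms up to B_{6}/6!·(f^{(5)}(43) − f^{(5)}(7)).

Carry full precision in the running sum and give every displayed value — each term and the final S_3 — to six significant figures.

The integral term ∫_7^43 x·e^(−x/42) dx = 459.630.
Endpoint term: (f(7) + f(43))/2 = (5.92537 + 15.4466)/2 = 10.6860.
Running total after boundary: 470.316.
Correction k=1: B_{2}/2! · (f^{(1)}(43) − f^{(1)}(7)) = 1/12 · (-0.00855295 − 0.705401) = -0.0594962.
Running total after k=1: 470.257.
Correction k=2: B_{4}/4! · (f^{(3)}(43) − f^{(3)}(7)) = −1/720 · (0.000402435 − 0.00135962) = 1.32942e-06.
Running total after k=2: 470.257.
Correction k=3: B_{6}/6! · (f^{(5)}(43) − f^{(5)}(7)) = 1/30240 · (4.59024e-07 − 1.31482e-06) = -2.83002e-11.

S_3 ≈ 470.257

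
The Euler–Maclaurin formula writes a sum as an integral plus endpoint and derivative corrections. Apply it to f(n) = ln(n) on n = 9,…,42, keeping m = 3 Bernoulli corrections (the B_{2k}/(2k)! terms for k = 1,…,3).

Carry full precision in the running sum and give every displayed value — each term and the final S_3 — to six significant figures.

S_3 ≈ 107.167

Integral: ∫_9^42 ln(x) dx = 104.207.
Boundary: ½(f(9) + f(42)) = ½(2.19722 + 3.73767) = 2.96745.
So far: 107.175.
Correction k=1: B_{2}/2! · (f^{(1)}(42) − f^{(1)}(9)) = 1/12 · (0.0238095 − 0.111111) = -0.00727513.
Running total after k=1: 107.167.
Correction k=2: B_{4}/4! · (f^{(3)}(42) − f^{(3)}(9)) = −1/720 · (2.69949e-05 − 0.00274348) = 3.77290e-06.
Running total after k=2: 107.167.
Correction k=3: B_{6}/6! · (f^{(5)}(42) − f^{(5)}(9)) = 1/30240 · (1.83639e-07 − 0.000406442) = -1.34345e-08.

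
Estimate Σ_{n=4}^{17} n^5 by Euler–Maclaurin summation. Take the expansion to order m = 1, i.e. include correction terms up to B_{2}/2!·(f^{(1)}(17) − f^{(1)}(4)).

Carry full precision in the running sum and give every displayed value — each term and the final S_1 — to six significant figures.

Integral: ∫_4^17 x^5 dx = 4.02225e+06.
Endpoint term: (f(4) + f(17))/2 = (1024.00 + 1.41986e+06)/2 = 710440.
Running total after boundary: 4.73269e+06.
Order-1 term: 1/12 · (417605 − 1280.00) = 34693.8.

S_1 ≈ 4.76738e+06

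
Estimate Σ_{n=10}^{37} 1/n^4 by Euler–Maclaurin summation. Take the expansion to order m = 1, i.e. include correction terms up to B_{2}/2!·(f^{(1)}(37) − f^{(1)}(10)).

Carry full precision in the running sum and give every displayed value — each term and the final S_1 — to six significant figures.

S_1 ≈ 0.000380348

∫_10^37 1/x^4 dx evaluates to 0.000326753.
Endpoint term: (f(10) + f(37))/2 = (0.000100000 + 5.33572e-07)/2 = 5.02668e-05.
Integral + boundary = 0.000377019.
Order-1 term: 1/12 · (-5.76835e-08 − (-4.00000e-05)) = 3.32853e-06.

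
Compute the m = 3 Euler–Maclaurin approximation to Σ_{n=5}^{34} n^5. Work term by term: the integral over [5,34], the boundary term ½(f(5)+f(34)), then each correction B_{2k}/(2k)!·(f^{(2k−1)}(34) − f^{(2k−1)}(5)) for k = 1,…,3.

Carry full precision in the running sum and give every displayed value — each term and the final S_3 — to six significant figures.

∫_5^34 x^5 dx evaluates to 2.57465e+08.
Endpoint term: (f(5) + f(34))/2 = (3125.00 + 4.54354e+07)/2 = 2.27193e+07.
Running total after boundary: 2.80184e+08.
Correction k=1: B_{2}/2! · (f^{(1)}(34) − f^{(1)}(5)) = 1/12 · (6.68168e+06 − 3125.00) = 556546.
Running total after k=1: 2.80741e+08.
Correction k=2: B_{4}/4! · (f^{(3)}(34) − f^{(3)}(5)) = −1/720 · (69360.0 − 1500.00) = -94.2500.
Running total after k=2: 2.80741e+08.
Correction k=3: B_{6}/6! · (f^{(5)}(34) − f^{(5)}(5)) = 1/30240 · (120.000 − 120.000) = 0.00000.

S_3 ≈ 2.80741e+08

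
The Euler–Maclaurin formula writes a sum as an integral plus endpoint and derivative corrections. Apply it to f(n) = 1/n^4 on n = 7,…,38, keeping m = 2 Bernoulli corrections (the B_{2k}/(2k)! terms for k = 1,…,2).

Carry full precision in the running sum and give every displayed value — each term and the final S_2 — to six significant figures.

S_2 ≈ 0.00119386

The integral term ∫_7^38 1/x^4 dx = 0.000965743.
Endpoint term: (f(7) + f(38))/2 = (0.000416493 + 4.79585e-07)/2 = 0.000208486.
So far: 0.00117423.
Order-1 term: 1/12 · (-5.04826e-08 − (-0.000237996)) = 1.98288e-05.
Running total after k=1: 0.00119406.
Order-2 term: −1/720 · (-1.04881e-09 − (-0.000145712)) = -2.02376e-07.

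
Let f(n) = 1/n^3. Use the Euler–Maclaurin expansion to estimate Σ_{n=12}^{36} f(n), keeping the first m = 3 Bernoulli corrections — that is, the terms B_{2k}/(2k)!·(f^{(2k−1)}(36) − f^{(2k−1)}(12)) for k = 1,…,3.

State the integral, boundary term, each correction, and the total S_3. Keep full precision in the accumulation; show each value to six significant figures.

The integral term ∫_12^36 1/x^3 dx = 0.00308642.
½[f(12) + f(36)] = ½[0.000578704 + 2.14335e-05] = 0.000300069.
Integral + boundary = 0.00338649.
Order-1 term: 1/12 · (-1.78612e-06 − (-0.000144676)) = 1.19075e-05.
Running total after k=1: 0.00339840.
Order-2 term: −1/720 · (-2.75636e-08 − (-2.00939e-05)) = -2.78699e-08.
Running total after k=2: 0.00339837.
Order-3 term: 1/30240 · (-8.93265e-10 − (-5.86071e-06)) = 1.93777e-10.

S_3 ≈ 0.00339837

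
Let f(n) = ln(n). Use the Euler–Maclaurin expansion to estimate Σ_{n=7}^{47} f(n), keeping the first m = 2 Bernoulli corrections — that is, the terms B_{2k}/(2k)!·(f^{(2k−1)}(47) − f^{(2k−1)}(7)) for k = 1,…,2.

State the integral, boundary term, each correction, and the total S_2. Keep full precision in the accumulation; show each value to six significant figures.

The integral term ∫_7^47 ln(x) dx = 127.336.
Boundary: ½(f(7) + f(47)) = ½(1.94591 + 3.85015) = 2.89803.
Integral + boundary = 130.234.
Order-1 term: 1/12 · (0.0212766 − 0.142857) = -0.0101317.
Running total after k=1: 130.223.
Order-2 term: −1/720 · (1.92636e-05 − 0.00583090) = 8.07172e-06.

S_2 ≈ 130.223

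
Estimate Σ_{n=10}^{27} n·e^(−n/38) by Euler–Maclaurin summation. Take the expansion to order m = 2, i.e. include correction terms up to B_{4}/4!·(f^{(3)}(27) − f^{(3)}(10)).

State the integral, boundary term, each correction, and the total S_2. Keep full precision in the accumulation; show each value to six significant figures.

Integral: ∫_10^27 x·e^(−x/38) dx = 188.242.
½[f(10) + f(27)] = ½[7.68621 + 13.2674] = 10.4768.
So far: 198.718.
Correction k=1: B_{2}/2! · (f^{(1)}(27) − f^{(1)}(10)) = 1/12 · (0.142243 − 0.566352) = -0.0353424.
Running total after k=1: 198.683.
Correction k=2: B_{4}/4! · (f^{(3)}(27) − f^{(3)}(10)) = −1/720 · (0.000779096 − 0.00145678) = 9.41231e-07.

S_2 ≈ 198.683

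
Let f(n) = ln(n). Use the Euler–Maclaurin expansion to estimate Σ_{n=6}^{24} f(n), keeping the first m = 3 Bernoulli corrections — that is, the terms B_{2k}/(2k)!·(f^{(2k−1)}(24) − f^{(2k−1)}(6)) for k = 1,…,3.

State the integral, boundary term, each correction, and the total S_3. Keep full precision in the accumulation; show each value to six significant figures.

S_3 ≈ 49.9972

The integral term ∫_6^24 ln(x) dx = 47.5227.
½[f(6) + f(24)] = ½[1.79176 + 3.17805] = 2.48491.
Running total after boundary: 50.0076.
Order-1 term: 1/12 · (0.0416667 − 0.166667) = -0.0104167.
After k=1: 49.9972.
Order-2 term: −1/720 · (0.000144676 − 0.00925926) = 1.26591e-05.
After k=2: 49.9972.
Order-3 term: 1/30240 · (3.01408e-06 − 0.00308642) = -1.01964e-07.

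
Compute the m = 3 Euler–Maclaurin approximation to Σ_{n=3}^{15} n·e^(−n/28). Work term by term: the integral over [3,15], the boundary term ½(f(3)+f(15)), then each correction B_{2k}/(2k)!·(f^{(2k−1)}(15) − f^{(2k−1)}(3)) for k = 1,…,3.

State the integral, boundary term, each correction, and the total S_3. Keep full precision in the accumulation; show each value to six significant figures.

Integral: ∫_3^15 x·e^(−x/28) dx = 75.1665.
Endpoint term: (f(3) + f(15))/2 = (2.69519 + 8.77877)/2 = 5.73698.
Running total after boundary: 80.9035.
Correction k=1: B_{2}/2! · (f^{(1)}(15) − f^{(1)}(3)) = 1/12 · (0.271724 − 0.802140) = -0.0442014.
Partial sum through k=1: 80.8593.
Correction k=2: B_{4}/4! · (f^{(3)}(15) − f^{(3)}(3)) = −1/720 · (0.00183957 − 0.00331497) = 2.04916e-06.
Partial sum through k=2: 80.8593.
Correction k=3: B_{6}/6! · (f^{(5)}(15) − f^{(5)}(3)) = 1/30240 · (4.25072e-06 − 7.15153e-06) = -9.59263e-11.

S_3 ≈ 80.8593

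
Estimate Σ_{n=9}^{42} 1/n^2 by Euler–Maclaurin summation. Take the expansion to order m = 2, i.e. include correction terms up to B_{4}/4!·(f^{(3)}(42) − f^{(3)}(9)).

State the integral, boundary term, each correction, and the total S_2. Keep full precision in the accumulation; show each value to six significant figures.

Integral: ∫_9^42 1/x^2 dx = 0.0873016.
Boundary: ½(f(9) + f(42)) = ½(0.0123457 + 0.000566893) = 0.00645629.
Integral + boundary = 0.0937579.
k=1: B_{2}/(2)! × [f^{(1)}(42) − f^{(1)}(9)] = 1/12 × (-2.69949e-05 − (-0.00274348)) = 0.000226374.
Partial sum through k=1: 0.0939842.
k=2: B_{4}/(4)! × [f^{(3)}(42) − f^{(3)}(9)] = −1/720 × (-1.83639e-07 − (-0.000406442)) = -5.64248e-07.

S_2 ≈ 0.0939837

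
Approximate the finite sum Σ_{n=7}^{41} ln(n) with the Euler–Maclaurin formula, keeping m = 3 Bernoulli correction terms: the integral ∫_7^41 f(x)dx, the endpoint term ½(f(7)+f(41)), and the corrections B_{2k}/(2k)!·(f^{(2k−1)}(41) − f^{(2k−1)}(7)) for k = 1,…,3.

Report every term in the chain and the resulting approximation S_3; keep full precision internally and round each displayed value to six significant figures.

∫_7^41 ln(x) dx evaluates to 104.635.
Endpoint term: (f(7) + f(41))/2 = (1.94591 + 3.71357)/2 = 2.82974.
Integral + boundary = 107.465.
k=1: B_{2}/(2)! × [f^{(1)}(41) − f^{(1)}(7)] = 1/12 × (0.0243902 − 0.142857) = -0.00987224.
Running total after k=1: 107.455.
k=2: B_{4}/(4)! × [f^{(3)}(41) − f^{(3)}(7)] = −1/720 × (2.90187e-05 − 0.00583090) = 8.05817e-06.
Running total after k=2: 107.455.
k=3: B_{6}/(6)! × [f^{(5)}(41) − f^{(5)}(7)] = 1/30240 × (2.07153e-07 − 0.00142798) = -4.72146e-08.

S_3 ≈ 107.455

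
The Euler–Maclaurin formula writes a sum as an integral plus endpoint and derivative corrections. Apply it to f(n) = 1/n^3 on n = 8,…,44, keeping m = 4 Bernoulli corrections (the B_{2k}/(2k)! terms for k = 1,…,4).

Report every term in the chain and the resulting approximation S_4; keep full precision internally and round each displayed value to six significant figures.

Integral: ∫_8^44 1/x^3 dx = 0.00755424.
Endpoint term: (f(8) + f(44))/2 = (0.00195312 + 1.17393e-05)/2 = 0.000982432.
So far: 0.00853667.
Order-1 term: 1/12 · (-8.00406e-07 − (-0.000732422)) = 6.09685e-05.
Running total after k=1: 0.00859764.
Order-2 term: −1/720 · (-8.26866e-09 − (-0.000228882)) = -3.17880e-07.
Running total after k=2: 0.00859732.
Order-3 term: 1/30240 · (-1.79382e-10 − (-0.000150204)) = 4.96705e-09.
Running total after k=3: 0.00859732.
Order-4 term: −1/1209600 · (-6.67124e-12 − (-0.000168979)) = -1.39698e-10.

S_4 ≈ 0.00859732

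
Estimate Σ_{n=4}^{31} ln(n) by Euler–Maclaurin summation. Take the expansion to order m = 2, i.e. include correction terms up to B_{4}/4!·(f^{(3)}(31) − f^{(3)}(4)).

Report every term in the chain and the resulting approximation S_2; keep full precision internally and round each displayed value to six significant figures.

∫_4^31 ln(x) dx evaluates to 73.9084.
Boundary: ½(f(4) + f(31)) = ½(1.38629 + 3.43399) = 2.41014.
So far: 76.3186.
Order-1 term: 1/12 · (0.0322581 − 0.250000) = -0.0181452.
Partial sum through k=1: 76.3004.
Order-2 term: −1/720 · (6.71344e-05 − 0.0312500) = 4.33095e-05.

S_2 ≈ 76.3005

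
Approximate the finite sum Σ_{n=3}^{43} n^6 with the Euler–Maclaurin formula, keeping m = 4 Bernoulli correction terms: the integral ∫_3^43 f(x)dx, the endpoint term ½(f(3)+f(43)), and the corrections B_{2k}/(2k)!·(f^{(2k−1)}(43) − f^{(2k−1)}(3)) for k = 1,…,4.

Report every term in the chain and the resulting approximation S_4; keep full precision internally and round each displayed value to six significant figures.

S_4 ≈ 4.20654e+10

∫_3^43 x^6 dx evaluates to 3.88312e+10.
½[f(3) + f(43)] = ½[729.000 + 6.32136e+09] = 3.16068e+09.
Integral + boundary = 4.19919e+10.
Correction k=1: B_{2}/2! · (f^{(1)}(43) − f^{(1)}(3)) = 1/12 · (8.82051e+08 − 1458.00) = 7.35041e+07.
After k=1: 4.20654e+10.
Correction k=2: B_{4}/4! · (f^{(3)}(43) − f^{(3)}(3)) = −1/720 · (9.54084e+06 − 3240.00) = -13246.7.
After k=2: 4.20654e+10.
Correction k=3: B_{6}/6! · (f^{(5)}(43) − f^{(5)}(3)) = 1/30240 · (30960.0 − 2160.00) = 0.952381.
After k=3: 4.20654e+10.
Correction k=4: B_{8}/8! · (f^{(7)}(43) − f^{(7)}(3)) = −1/1209600 · (0.00000 − 0.00000) = 0.00000.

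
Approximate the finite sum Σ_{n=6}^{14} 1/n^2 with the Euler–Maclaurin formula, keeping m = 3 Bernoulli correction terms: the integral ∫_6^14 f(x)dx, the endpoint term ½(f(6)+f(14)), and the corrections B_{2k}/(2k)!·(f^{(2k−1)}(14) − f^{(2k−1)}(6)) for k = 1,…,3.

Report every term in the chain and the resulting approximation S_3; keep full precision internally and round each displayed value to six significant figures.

S_3 ≈ 0.112385

Integral: ∫_6^14 1/x^2 dx = 0.0952381.
Boundary: ½(f(6) + f(14)) = ½(0.0277778 + 0.00510204) = 0.0164399.
So far: 0.111678.
k=1: B_{2}/(2)! × [f^{(1)}(14) − f^{(1)}(6)] = 1/12 × (-0.000728863 − (-0.00925926)) = 0.000710866.
After k=1: 0.112389.
k=2: B_{4}/(4)! × [f^{(3)}(14) − f^{(3)}(6)] = −1/720 × (-4.46243e-05 − (-0.00308642)) = -4.22472e-06.
After k=2: 0.112385.
k=3: B_{6}/(6)! × [f^{(5)}(14) − f^{(5)}(6)] = 1/30240 × (-6.83024e-06 − (-0.00257202)) = 8.48276e-08.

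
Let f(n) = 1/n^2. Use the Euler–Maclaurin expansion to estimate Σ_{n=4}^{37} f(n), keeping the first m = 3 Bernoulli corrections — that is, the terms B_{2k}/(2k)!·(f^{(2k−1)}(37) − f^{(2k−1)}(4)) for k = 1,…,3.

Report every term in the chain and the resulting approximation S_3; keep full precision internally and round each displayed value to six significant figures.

S_3 ≈ 0.257158

Integral: ∫_4^37 1/x^2 dx = 0.222973.
Boundary: ½(f(4) + f(37)) = ½(0.0625000 + 0.000730460) = 0.0316152.
So far: 0.254588.
Order-1 term: 1/12 · (-3.94843e-05 − (-0.0312500)) = 0.00260088.
Running total after k=1: 0.257189.
Order-2 term: −1/720 · (-3.46101e-07 − (-0.0234375)) = -3.25516e-05.
Running total after k=2: 0.257157.
Order-3 term: 1/30240 · (-7.58439e-09 − (-0.0439453)) = 1.45322e-06.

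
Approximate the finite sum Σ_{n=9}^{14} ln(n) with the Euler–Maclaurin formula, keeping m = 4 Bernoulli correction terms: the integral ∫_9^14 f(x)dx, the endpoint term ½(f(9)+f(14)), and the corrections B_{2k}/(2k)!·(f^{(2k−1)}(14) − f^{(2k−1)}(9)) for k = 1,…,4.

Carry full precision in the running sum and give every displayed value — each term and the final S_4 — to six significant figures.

∫_9^14 ln(x) dx evaluates to 12.1718.
Boundary: ½(f(9) + f(14)) = ½(2.19722 + 2.63906) = 2.41814.
Running total after boundary: 14.5899.
Correction k=1: B_{2}/2! · (f^{(1)}(14) − f^{(1)}(9)) = 1/12 · (0.0714286 − 0.111111) = -0.00330688.
Partial sum through k=1: 14.5866.
Correction k=2: B_{4}/4! · (f^{(3)}(14) − f^{(3)}(9)) = −1/720 · (0.000728863 − 0.00274348) = 2.79809e-06.
Partial sum through k=2: 14.5866.
Correction k=3: B_{6}/6! · (f^{(5)}(14) − f^{(5)}(9)) = 1/30240 · (4.46243e-05 − 0.000406442) = -1.19649e-08.
Partial sum through k=3: 14.5866.
Correction k=4: B_{8}/8! · (f^{(7)}(14) − f^{(7)}(9)) = −1/1209600 · (6.83024e-06 − 0.000150534) = 1.18803e-10.

S_4 ≈ 14.5866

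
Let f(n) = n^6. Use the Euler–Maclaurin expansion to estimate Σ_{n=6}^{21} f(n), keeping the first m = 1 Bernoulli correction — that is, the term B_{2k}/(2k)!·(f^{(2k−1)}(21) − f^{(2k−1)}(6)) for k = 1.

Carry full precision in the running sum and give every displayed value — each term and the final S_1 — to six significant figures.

S_1 ≈ 3.02203e+08

Integral: ∫_6^21 x^6 dx = 2.57258e+08.
Endpoint term: (f(6) + f(21))/2 = (46656.0 + 8.57661e+07)/2 = 4.29064e+07.
Running total after boundary: 3.00165e+08.
Correction k=1: B_{2}/2! · (f^{(1)}(21) − f^{(1)}(6)) = 1/12 · (2.45046e+07 − 46656.0) = 2.03816e+06.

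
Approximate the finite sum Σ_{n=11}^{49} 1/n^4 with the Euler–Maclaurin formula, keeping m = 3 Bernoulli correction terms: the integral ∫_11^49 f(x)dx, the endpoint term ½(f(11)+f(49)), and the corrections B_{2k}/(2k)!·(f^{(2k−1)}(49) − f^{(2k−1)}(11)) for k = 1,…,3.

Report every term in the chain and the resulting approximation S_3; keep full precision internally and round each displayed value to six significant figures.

∫_11^49 1/x^4 dx evaluates to 0.000247605.
Endpoint term: (f(11) + f(49))/2 = (6.83013e-05 + 1.73467e-07)/2 = 3.42374e-05.
Running total after boundary: 0.000281842.
Correction k=1: B_{2}/2! · (f^{(1)}(49) − f^{(1)}(11)) = 1/12 · (-1.41605e-08 − (-2.48369e-05)) = 2.06856e-06.
Partial sum through k=1: 0.000283911.
Correction k=2: B_{4}/4! · (f^{(3)}(49) − f^{(3)}(11)) = −1/720 · (-1.76933e-10 − (-6.15790e-06)) = -8.55239e-09.
Partial sum through k=2: 0.000283902.
Correction k=3: B_{6}/6! · (f^{(5)}(49) − f^{(5)}(11)) = 1/30240 · (-4.12672e-12 − (-2.84994e-06)) = 9.42438e-11.

S_3 ≈ 0.000283902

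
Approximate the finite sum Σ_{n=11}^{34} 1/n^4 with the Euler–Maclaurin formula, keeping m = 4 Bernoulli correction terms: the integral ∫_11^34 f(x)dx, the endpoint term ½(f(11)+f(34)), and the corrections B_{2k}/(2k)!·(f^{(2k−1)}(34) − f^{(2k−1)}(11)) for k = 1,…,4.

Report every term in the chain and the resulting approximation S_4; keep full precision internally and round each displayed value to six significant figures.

S_4 ≈ 0.000278536

Integral: ∫_11^34 1/x^4 dx = 0.000241957.
½[f(11) + f(34)] = ½[6.83013e-05 + 7.48315e-07] = 3.45248e-05.
So far: 0.000276482.
k=1: B_{2}/(2)! × [f^{(1)}(34) − f^{(1)}(11)] = 1/12 × (-8.80370e-08 − (-2.48369e-05)) = 2.06240e-06.
Running total after k=1: 0.000278545.
k=2: B_{4}/(4)! × [f^{(3)}(34) − f^{(3)}(11)] = −1/720 × (-2.28470e-09 − (-6.15790e-06)) = -8.54946e-09.
Running total after k=2: 0.000278536.
k=3: B_{6}/(6)! × [f^{(5)}(34) − f^{(5)}(11)] = 1/30240 × (-1.10677e-10 − (-2.84994e-06)) = 9.42403e-11.
Running total after k=3: 0.000278536.
k=4: B_{8}/(8)! × [f^{(7)}(34) − f^{(7)}(11)] = −1/1209600 × (-8.61675e-12 − (-2.11979e-06)) = -1.75246e-12.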